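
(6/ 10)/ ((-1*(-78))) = 1/ 130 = 0.01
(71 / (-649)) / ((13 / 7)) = -497 / 8437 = -0.06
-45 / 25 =-9 / 5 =-1.80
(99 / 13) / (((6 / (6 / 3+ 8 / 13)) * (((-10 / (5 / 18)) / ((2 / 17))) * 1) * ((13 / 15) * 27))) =-55 / 118638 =-0.00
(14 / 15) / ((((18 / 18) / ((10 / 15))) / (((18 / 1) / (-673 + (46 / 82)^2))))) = -11767 / 706740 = -0.02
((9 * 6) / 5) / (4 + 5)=1.20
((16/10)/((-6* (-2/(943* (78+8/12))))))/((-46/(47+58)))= -67732/3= -22577.33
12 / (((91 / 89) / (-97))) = -103596 / 91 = -1138.42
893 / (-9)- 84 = -1649 / 9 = -183.22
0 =0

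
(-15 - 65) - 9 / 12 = -80.75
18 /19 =0.95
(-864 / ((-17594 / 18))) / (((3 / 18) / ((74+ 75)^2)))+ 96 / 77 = 79758203424 / 677369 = 117747.05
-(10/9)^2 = -100/81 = -1.23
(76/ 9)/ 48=19/ 108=0.18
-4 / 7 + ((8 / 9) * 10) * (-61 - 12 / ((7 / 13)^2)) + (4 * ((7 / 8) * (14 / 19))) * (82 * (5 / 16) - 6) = -57652411 / 67032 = -860.07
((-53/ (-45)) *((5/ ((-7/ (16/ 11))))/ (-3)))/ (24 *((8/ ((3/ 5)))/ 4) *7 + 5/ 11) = 848/ 1165185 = 0.00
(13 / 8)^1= 13 / 8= 1.62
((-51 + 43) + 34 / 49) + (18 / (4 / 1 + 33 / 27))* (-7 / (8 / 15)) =-484049 / 9212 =-52.55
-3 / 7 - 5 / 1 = -38 / 7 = -5.43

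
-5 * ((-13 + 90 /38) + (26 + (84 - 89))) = -985 /19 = -51.84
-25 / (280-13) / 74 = -25 / 19758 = -0.00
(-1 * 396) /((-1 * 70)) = 198 /35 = 5.66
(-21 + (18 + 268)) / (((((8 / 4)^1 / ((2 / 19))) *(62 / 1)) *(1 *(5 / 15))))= 795 / 1178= 0.67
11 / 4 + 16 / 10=87 / 20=4.35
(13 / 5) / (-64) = -13 / 320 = -0.04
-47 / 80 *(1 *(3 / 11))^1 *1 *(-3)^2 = -1269 / 880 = -1.44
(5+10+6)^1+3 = 24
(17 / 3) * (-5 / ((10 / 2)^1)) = -17 / 3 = -5.67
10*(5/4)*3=37.50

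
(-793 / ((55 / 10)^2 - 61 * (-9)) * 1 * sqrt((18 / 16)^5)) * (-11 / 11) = 192699 * sqrt(2) / 148288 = 1.84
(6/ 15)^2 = 4/ 25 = 0.16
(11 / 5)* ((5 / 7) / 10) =11 / 70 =0.16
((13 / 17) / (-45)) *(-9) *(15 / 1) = 39 / 17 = 2.29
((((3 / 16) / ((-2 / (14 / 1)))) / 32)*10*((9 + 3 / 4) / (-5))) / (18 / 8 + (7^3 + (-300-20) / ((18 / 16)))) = 7371 / 560384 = 0.01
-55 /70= -11 /14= -0.79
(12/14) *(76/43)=456/301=1.51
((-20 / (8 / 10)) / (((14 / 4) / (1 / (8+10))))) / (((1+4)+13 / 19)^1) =-475 / 6804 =-0.07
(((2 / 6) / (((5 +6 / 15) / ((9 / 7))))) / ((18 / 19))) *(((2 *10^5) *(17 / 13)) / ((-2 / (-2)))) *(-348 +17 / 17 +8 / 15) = -167863100000 / 22113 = -7591150.00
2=2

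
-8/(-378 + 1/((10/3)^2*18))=1600/75599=0.02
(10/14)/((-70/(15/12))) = -0.01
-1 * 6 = -6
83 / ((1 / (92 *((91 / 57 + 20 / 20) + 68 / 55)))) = 91754176 / 3135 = 29267.68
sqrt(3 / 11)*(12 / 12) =sqrt(33) / 11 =0.52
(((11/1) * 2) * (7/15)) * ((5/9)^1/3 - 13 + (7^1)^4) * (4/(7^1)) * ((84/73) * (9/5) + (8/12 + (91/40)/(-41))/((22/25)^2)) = 32062784625191/800028900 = 40077.03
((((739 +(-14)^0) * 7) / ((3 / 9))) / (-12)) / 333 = -35 / 9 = -3.89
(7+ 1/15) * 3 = 106/5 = 21.20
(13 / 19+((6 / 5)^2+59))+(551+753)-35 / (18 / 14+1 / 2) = 639124 / 475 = 1345.52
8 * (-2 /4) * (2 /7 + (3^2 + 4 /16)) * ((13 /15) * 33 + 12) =-7743 /5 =-1548.60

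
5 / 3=1.67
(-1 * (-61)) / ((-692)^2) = 61 / 478864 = 0.00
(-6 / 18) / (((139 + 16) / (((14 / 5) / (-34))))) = 7 / 39525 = 0.00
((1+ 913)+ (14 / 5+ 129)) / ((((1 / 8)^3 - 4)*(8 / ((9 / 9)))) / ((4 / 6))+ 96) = 74368 / 3415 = 21.78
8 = 8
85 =85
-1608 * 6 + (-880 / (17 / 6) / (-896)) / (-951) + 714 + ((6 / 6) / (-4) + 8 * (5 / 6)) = -2020651439 / 226338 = -8927.58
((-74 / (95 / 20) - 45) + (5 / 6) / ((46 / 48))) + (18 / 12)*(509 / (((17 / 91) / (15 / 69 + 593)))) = 18010884845 / 7429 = 2424402.32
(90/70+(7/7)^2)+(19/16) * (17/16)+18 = 38613/1792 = 21.55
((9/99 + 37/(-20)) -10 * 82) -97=-202127/220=-918.76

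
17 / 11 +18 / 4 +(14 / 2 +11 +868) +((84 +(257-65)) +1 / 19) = 488265 / 418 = 1168.10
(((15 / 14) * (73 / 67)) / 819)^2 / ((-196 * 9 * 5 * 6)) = -0.00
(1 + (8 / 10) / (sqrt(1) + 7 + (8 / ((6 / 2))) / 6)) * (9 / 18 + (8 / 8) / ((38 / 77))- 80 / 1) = -153088 / 1805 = -84.81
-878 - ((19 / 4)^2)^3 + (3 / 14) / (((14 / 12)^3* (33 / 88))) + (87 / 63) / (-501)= -182747268906887 / 14781247488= -12363.45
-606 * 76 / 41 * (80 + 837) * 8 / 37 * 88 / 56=-530933568 / 1517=-349989.17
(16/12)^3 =64/27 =2.37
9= 9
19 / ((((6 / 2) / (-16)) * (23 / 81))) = -8208 / 23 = -356.87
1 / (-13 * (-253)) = 0.00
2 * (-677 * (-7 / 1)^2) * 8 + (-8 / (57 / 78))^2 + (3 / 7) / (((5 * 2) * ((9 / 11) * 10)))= -402284362429 / 758100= -530648.15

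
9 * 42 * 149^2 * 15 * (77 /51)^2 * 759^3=36259337461564470330 /289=125464835507143495.95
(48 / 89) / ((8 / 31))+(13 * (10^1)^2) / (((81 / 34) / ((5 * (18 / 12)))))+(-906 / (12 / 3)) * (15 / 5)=3415.18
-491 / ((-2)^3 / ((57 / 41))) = 27987 / 328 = 85.33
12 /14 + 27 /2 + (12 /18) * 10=883 /42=21.02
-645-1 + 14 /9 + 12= -5692 /9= -632.44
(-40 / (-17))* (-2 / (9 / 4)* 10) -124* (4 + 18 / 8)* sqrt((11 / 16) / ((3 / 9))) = -775* sqrt(33) / 4 -3200 / 153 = -1133.92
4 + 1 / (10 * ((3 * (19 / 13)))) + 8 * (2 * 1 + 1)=15973 / 570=28.02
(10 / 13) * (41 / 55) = 82 / 143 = 0.57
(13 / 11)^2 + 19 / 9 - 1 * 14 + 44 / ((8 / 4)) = 12532 / 1089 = 11.51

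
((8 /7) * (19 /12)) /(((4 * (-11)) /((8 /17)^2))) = -608 /66759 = -0.01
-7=-7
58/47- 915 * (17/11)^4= -3590971427/688127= -5218.47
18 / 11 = 1.64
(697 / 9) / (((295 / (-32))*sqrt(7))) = -22304*sqrt(7) / 18585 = -3.18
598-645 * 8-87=-4649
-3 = -3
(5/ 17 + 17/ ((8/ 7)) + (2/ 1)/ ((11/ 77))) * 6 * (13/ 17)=133.83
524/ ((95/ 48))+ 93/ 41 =1040067/ 3895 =267.03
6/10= 3/5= 0.60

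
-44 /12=-11 /3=-3.67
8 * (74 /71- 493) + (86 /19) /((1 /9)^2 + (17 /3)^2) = -6907032315 /1755049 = -3935.52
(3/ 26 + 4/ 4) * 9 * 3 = 30.12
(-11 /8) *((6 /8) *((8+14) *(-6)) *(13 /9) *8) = 1573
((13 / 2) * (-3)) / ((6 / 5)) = -65 / 4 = -16.25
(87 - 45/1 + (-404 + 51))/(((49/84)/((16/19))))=-59712/133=-448.96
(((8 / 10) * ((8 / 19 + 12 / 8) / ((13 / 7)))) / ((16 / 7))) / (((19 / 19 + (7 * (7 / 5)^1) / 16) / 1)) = 0.22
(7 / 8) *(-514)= -1799 / 4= -449.75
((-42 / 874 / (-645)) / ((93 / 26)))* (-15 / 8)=-0.00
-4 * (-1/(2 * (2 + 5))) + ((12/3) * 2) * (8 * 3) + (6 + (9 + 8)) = 1507/7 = 215.29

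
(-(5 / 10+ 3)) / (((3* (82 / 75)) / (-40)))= 1750 / 41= 42.68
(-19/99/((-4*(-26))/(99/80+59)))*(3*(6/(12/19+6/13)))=-1739659/950400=-1.83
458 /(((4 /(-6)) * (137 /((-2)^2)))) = -2748 /137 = -20.06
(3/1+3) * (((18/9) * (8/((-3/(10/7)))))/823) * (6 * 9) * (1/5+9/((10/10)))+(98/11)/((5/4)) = -6485368/316855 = -20.47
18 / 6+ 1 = 4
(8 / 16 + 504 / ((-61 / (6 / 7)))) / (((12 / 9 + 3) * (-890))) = 2409 / 1411540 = 0.00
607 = 607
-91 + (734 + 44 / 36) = 5798 / 9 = 644.22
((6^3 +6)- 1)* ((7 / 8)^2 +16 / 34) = 17485 / 64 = 273.20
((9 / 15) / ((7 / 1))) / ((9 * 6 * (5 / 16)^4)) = 32768 / 196875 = 0.17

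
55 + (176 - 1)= 230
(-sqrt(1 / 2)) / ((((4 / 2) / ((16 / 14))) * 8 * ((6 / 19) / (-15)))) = 95 * sqrt(2) / 56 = 2.40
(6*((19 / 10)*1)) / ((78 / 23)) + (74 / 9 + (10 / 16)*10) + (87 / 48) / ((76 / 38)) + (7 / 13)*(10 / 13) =4661369 / 243360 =19.15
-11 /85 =-0.13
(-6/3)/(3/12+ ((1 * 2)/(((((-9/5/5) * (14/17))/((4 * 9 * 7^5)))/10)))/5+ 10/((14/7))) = 8/32653579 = 0.00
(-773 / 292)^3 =-461889917 / 24897088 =-18.55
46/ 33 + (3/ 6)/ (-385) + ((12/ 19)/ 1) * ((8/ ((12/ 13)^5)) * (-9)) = -140013901/ 2106720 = -66.46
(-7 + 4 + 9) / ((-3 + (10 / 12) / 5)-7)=-36 / 59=-0.61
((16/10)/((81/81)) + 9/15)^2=121/25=4.84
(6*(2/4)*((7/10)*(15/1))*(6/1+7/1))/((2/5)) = 4095/4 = 1023.75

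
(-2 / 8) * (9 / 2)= -1.12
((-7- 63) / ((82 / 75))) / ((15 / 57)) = -9975 / 41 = -243.29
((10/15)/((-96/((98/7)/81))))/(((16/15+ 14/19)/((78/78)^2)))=-665/999216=-0.00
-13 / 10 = -1.30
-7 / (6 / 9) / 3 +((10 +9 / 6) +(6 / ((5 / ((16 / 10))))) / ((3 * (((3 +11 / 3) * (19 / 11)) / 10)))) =4064 / 475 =8.56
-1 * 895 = -895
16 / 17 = 0.94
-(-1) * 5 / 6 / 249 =5 / 1494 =0.00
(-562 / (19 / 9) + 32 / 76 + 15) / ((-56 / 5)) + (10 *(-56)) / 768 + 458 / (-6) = -116339 / 2128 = -54.67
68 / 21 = 3.24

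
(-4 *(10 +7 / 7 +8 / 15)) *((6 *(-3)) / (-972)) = -346 / 405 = -0.85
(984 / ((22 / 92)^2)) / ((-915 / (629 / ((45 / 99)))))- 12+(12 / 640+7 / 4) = -13975290279 / 536800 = -26034.45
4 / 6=0.67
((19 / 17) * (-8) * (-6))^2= 831744 / 289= 2878.01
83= 83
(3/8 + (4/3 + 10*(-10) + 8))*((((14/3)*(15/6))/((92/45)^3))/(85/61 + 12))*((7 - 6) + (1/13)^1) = -327906376875/33081780992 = -9.91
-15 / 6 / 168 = -5 / 336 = -0.01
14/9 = 1.56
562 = 562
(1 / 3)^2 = 1 / 9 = 0.11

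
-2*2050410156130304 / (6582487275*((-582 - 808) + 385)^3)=4100820312260608 / 6681719093481534375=0.00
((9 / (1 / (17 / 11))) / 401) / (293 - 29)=51 / 388168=0.00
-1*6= -6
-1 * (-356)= 356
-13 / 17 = -0.76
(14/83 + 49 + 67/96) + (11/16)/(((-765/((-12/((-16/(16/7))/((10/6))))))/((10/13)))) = 49.86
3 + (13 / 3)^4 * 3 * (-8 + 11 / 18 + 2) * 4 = -5540105 / 243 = -22798.79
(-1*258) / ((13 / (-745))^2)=-143196450 / 169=-847316.27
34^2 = 1156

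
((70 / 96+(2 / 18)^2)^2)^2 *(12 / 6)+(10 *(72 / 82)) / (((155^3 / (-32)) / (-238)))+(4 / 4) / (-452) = 3019572050541538302703 / 4867179922215618969600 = 0.62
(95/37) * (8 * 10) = 205.41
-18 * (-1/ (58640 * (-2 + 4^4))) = 0.00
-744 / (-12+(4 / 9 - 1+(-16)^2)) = -3.06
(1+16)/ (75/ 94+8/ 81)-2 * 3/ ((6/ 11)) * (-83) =6362489/ 6827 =931.96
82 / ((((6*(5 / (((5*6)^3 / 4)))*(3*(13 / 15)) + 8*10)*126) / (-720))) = -3690000 / 630091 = -5.86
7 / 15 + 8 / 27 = 0.76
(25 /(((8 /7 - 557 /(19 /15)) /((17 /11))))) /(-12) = 56525 /7699956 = 0.01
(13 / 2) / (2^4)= 13 / 32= 0.41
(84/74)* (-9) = -378/37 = -10.22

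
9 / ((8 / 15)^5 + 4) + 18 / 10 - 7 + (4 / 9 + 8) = 755806003 / 138162060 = 5.47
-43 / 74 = -0.58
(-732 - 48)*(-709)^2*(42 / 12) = -1372319130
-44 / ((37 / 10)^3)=-44000 / 50653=-0.87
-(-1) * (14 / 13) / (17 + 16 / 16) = 7 / 117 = 0.06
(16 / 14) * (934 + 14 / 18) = 67304 / 63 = 1068.32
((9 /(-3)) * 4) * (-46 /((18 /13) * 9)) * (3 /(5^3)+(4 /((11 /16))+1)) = 303.08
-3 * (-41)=123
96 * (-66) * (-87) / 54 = 10208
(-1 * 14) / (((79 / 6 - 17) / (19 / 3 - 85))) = -6608 / 23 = -287.30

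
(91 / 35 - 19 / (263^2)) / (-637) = -899102 / 220303265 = -0.00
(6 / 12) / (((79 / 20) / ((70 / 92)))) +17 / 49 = 39464 / 89033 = 0.44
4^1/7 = 4/7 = 0.57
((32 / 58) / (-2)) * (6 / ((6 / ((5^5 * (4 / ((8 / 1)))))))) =-12500 / 29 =-431.03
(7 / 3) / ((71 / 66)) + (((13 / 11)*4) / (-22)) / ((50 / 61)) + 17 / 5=1139782 / 214775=5.31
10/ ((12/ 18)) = 15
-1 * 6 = -6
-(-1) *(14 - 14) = 0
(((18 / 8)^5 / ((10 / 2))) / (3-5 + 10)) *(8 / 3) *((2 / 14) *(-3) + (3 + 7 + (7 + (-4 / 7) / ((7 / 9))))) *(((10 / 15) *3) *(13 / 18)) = 87.94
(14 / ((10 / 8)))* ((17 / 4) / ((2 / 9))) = 1071 / 5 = 214.20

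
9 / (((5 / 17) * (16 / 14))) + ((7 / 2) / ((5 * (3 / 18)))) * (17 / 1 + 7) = 5103 / 40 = 127.58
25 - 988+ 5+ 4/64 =-15327/16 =-957.94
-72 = -72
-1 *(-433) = 433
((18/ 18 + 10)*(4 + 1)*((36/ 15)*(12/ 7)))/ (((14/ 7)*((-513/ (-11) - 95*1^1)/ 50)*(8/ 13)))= -353925/ 1862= -190.08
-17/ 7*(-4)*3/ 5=5.83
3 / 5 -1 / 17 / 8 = 403 / 680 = 0.59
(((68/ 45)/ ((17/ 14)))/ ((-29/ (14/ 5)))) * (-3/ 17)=784/ 36975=0.02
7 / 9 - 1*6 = -47 / 9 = -5.22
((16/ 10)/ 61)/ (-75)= -0.00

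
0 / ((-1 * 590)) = 0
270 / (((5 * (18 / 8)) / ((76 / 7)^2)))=138624 / 49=2829.06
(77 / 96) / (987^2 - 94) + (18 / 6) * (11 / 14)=1542935339 / 654578400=2.36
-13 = -13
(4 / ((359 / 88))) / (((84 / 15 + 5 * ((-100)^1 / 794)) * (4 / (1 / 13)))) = 87340 / 23022311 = 0.00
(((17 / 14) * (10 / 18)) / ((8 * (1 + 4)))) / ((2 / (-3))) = -17 / 672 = -0.03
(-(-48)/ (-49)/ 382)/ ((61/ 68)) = -1632/ 570899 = -0.00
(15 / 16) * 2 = 15 / 8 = 1.88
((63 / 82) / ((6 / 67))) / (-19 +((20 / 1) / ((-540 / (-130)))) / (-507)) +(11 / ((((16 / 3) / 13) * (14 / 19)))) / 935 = -6444141483 / 15626070880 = -0.41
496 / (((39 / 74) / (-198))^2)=11831314176 / 169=70007776.19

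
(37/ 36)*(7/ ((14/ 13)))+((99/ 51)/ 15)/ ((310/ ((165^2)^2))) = 11740871387/ 37944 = 309426.30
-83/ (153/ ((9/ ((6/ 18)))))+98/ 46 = -4894/ 391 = -12.52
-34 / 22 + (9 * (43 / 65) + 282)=286.41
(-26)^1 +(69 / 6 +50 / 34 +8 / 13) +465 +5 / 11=2202683 / 4862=453.04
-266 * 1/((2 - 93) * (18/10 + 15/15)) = 95/91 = 1.04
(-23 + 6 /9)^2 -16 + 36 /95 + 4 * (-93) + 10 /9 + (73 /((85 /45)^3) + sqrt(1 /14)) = sqrt(14) /14 + 517094492 /4200615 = 123.37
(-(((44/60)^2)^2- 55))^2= 7671426430756/2562890625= 2993.27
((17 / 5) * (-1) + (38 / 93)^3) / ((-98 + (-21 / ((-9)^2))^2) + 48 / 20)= 0.03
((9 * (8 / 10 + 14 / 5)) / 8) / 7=0.58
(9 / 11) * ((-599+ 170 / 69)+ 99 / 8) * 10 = -4779.50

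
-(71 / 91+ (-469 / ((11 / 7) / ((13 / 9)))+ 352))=705592 / 9009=78.32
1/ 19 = 0.05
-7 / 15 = -0.47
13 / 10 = 1.30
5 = 5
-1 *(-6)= 6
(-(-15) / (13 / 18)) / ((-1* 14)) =-135 / 91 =-1.48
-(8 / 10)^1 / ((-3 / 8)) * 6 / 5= 64 / 25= 2.56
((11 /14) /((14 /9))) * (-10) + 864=84177 /98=858.95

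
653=653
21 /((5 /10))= 42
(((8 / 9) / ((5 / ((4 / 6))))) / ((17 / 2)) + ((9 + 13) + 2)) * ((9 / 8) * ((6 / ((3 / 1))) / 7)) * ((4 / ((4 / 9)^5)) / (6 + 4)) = 135596187 / 761600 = 178.04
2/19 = 0.11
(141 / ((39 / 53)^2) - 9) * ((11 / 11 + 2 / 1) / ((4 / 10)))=318650 / 169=1885.50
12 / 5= 2.40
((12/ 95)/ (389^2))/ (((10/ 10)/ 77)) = 924/ 14375495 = 0.00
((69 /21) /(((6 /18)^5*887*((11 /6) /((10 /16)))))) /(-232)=-83835 /63381472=-0.00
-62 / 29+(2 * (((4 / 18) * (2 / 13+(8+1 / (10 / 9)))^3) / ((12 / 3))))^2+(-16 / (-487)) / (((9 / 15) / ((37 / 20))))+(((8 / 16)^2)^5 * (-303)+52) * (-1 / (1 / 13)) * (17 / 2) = 191666148749700999676129 / 176694108930144000000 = 1084.73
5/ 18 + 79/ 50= 418/ 225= 1.86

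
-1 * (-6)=6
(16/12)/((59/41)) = 164/177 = 0.93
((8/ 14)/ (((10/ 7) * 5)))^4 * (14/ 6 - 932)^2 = 124456336/ 3515625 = 35.40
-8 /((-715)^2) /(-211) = 8 /107868475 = 0.00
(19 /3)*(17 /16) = 323 /48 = 6.73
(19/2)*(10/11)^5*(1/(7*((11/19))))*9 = 162450000/12400927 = 13.10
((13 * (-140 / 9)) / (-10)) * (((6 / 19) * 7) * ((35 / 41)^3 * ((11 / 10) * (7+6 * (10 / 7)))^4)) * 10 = 188069393803291 / 7856994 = 23936558.15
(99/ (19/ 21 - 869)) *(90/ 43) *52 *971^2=-917357893452/ 78389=-11702635.49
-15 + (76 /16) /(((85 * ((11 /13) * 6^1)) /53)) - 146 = -160.42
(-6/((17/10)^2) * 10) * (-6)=36000/289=124.57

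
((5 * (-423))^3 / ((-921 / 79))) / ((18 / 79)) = 2186862782625 / 614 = 3561665769.75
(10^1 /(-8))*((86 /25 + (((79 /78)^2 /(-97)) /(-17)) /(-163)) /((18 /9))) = -140635653263 /65412004320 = -2.15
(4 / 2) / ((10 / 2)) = 2 / 5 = 0.40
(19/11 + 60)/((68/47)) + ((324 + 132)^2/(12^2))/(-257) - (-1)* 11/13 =94694473/2499068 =37.89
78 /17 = 4.59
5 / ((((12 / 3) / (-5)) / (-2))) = 25 / 2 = 12.50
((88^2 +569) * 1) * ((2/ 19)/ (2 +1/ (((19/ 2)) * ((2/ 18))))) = 8313/ 28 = 296.89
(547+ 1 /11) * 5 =30090 /11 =2735.45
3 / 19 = 0.16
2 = 2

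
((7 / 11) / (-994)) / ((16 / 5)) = -5 / 24992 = -0.00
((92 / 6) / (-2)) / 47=-23 / 141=-0.16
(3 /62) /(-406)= -3 /25172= -0.00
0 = 0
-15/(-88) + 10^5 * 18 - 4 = 158399663/88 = 1799996.17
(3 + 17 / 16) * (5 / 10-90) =-363.59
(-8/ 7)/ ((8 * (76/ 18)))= -9/ 266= -0.03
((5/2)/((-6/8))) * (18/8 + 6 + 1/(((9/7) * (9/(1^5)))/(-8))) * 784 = -4800040/243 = -19753.25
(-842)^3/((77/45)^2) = -1208819068200/5929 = -203882453.74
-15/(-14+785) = -5/257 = -0.02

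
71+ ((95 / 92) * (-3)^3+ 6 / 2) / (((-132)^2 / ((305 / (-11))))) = 417549131 / 5877696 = 71.04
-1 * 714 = -714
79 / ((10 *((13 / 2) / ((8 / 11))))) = 632 / 715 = 0.88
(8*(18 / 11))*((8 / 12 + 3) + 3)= 87.27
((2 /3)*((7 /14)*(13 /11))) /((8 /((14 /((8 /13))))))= 1183 /1056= 1.12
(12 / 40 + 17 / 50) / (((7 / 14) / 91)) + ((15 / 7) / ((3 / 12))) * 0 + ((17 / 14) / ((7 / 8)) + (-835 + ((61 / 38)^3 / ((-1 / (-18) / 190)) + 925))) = 12696176261 / 884450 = 14354.88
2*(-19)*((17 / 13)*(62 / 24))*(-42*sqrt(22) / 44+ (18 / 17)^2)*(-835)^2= -22175938350 / 221+ 48869197475*sqrt(22) / 572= 300385153.30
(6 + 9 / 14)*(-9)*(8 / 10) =-1674 / 35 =-47.83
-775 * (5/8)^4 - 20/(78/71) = -21798785/159744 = -136.46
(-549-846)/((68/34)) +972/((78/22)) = -11007/26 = -423.35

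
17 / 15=1.13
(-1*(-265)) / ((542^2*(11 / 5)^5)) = 828125 / 47310985964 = 0.00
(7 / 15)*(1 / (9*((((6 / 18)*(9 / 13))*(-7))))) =-13 / 405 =-0.03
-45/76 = -0.59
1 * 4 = 4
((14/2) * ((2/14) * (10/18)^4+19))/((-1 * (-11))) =873238/72171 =12.10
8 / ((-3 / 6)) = -16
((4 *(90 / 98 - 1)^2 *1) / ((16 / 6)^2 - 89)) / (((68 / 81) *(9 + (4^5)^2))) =-11664 / 31543669237465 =-0.00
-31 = -31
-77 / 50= -1.54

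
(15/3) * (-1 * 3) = -15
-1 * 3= -3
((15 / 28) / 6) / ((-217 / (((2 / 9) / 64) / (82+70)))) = -5 / 531965952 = -0.00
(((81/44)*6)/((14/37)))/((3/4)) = 2997/77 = 38.92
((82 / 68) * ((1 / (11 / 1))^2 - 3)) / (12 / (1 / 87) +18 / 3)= -7421 / 2159850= -0.00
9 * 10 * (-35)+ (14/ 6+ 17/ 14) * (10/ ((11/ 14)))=-102460/ 33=-3104.85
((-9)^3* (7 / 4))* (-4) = 5103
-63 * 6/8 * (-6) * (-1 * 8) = -2268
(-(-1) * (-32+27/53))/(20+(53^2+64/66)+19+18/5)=-275385/24945722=-0.01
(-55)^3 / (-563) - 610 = -177055 / 563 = -314.48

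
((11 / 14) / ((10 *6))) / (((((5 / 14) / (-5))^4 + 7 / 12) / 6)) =45276 / 336155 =0.13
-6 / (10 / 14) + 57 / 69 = -7.57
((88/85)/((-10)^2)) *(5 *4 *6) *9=4752/425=11.18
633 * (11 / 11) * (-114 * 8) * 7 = -4041072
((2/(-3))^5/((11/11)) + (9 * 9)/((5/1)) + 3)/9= 23168/10935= 2.12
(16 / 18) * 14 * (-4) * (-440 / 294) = 74.50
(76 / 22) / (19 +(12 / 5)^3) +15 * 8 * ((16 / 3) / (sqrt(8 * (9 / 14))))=4750 / 45133 +320 * sqrt(7) / 3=282.32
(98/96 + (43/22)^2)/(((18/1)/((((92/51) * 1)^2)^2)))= 62946315176/22101911667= 2.85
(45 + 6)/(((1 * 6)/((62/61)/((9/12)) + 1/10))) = 45271/3660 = 12.37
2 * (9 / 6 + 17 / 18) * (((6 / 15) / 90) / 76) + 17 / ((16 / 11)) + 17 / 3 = 10683401 / 615600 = 17.35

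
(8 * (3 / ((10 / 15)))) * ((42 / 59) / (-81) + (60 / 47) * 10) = 3820568 / 8319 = 459.26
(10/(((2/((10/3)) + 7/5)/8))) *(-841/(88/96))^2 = 4073938560/121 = 33668913.72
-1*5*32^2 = -5120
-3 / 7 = -0.43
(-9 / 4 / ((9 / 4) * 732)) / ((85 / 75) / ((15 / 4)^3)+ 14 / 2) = -16875 / 86732972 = -0.00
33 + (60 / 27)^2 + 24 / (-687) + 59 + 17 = 113.90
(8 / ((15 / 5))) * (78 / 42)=4.95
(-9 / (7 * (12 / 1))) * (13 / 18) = -13 / 168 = -0.08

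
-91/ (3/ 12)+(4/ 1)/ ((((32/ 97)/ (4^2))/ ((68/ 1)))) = 12828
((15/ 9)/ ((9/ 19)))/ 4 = 95/ 108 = 0.88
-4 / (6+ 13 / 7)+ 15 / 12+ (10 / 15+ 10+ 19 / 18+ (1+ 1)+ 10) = 48437 / 1980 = 24.46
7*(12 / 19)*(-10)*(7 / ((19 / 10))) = -58800 / 361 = -162.88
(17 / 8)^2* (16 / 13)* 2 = 289 / 26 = 11.12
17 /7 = 2.43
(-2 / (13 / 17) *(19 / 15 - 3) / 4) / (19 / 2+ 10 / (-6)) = 34 / 235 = 0.14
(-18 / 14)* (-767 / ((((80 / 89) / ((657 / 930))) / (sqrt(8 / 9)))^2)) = 291382595127 / 538160000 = 541.44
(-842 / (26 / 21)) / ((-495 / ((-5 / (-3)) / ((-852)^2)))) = 2947 / 934238448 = 0.00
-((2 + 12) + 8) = -22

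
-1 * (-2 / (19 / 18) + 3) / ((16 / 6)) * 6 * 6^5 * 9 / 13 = -13387.63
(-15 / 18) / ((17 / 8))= -20 / 51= -0.39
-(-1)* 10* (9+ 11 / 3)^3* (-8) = -4389760 / 27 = -162583.70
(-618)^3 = -236029032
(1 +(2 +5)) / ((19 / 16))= 6.74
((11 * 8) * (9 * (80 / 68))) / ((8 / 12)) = 23760 / 17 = 1397.65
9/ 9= 1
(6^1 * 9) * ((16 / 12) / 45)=1.60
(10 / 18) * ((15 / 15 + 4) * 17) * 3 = 425 / 3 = 141.67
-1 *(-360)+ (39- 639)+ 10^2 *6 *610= 365760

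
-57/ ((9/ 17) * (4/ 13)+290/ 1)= -12597/ 64126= -0.20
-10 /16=-5 /8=-0.62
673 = 673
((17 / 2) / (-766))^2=289 / 2347024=0.00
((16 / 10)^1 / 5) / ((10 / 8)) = 32 / 125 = 0.26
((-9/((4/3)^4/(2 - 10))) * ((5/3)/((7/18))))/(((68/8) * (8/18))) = 98415/3808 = 25.84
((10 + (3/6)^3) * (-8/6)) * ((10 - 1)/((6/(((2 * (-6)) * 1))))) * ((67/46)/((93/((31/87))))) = 1809/1334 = 1.36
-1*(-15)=15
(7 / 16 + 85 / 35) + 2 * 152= 34369 / 112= 306.87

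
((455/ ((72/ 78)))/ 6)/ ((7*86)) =845/ 6192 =0.14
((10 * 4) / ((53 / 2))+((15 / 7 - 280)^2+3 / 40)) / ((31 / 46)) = 184464084593 / 1610140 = 114564.00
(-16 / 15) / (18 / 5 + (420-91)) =-16 / 4989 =-0.00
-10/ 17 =-0.59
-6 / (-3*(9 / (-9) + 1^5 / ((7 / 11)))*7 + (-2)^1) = 3 / 7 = 0.43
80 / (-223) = -80 / 223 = -0.36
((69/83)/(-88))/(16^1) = -69/116864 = -0.00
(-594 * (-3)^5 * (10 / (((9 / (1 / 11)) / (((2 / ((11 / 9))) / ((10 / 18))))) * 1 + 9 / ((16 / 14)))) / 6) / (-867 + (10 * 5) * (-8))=-4.58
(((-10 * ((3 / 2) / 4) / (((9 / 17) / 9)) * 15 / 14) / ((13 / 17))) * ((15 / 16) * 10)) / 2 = -4876875 / 11648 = -418.69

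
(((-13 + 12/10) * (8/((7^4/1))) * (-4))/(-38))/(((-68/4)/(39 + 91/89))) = 3362528/345107735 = 0.01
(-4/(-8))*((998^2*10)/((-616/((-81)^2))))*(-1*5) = 40842389025/154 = 265210318.34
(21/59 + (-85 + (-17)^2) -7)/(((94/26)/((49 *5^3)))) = 927153500/2773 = 334350.34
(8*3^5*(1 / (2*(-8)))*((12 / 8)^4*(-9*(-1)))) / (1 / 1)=-177147 / 32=-5535.84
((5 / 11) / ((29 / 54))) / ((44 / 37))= 4995 / 7018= 0.71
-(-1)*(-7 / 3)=-7 / 3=-2.33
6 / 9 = 2 / 3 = 0.67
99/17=5.82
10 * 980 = 9800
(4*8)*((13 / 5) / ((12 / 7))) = 48.53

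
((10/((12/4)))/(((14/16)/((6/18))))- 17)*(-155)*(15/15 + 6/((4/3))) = 1689655/126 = 13409.96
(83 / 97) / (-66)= -83 / 6402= -0.01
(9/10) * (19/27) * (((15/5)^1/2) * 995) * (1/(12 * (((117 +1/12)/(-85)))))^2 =1092709/315844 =3.46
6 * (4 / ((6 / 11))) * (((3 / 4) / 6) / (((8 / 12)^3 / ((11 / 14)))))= 3267 / 224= 14.58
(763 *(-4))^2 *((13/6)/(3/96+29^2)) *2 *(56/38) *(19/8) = 13562209024/80739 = 167975.94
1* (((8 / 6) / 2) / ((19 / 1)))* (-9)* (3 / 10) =-9 / 95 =-0.09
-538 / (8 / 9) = -2421 / 4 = -605.25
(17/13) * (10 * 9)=1530/13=117.69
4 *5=20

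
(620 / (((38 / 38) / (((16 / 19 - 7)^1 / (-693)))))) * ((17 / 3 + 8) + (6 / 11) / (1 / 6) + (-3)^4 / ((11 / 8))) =20174180 / 48279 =417.87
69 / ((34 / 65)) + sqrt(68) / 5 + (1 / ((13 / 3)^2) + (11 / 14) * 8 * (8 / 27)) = 2 * sqrt(17) / 5 + 145335811 / 1085994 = 135.48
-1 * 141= -141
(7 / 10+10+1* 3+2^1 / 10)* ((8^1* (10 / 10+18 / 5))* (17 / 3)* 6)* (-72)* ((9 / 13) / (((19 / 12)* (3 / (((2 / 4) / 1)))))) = -563490432 / 6175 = -91253.51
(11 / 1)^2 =121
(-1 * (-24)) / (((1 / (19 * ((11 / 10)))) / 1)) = 2508 / 5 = 501.60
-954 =-954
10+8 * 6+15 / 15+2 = 61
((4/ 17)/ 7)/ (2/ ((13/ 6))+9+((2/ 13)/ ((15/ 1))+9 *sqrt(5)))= -2235/ 2050489+2025 *sqrt(5)/ 2050489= 0.00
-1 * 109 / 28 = -109 / 28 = -3.89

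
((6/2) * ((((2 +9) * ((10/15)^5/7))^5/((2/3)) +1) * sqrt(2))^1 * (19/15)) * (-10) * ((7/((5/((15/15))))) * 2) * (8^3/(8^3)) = -360961635735813908 * sqrt(2)/3390566585454405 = -150.56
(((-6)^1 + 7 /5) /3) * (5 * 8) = -184 /3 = -61.33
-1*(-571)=571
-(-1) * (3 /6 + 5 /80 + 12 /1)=201 /16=12.56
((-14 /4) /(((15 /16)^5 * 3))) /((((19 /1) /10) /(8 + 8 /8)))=-7340032 /961875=-7.63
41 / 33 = 1.24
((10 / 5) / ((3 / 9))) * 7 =42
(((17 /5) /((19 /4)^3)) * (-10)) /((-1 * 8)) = 272 /6859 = 0.04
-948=-948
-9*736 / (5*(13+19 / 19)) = -3312 / 35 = -94.63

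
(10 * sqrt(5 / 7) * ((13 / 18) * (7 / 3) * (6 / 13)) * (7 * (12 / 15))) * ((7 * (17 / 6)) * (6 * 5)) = 33320 * sqrt(35) / 9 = 21902.64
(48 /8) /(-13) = -6 /13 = -0.46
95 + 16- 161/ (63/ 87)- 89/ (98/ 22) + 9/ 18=-38459/ 294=-130.81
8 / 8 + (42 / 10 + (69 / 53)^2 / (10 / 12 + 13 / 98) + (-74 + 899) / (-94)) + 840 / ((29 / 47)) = 1847878725097 / 1359176785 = 1359.56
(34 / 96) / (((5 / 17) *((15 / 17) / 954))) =1301.94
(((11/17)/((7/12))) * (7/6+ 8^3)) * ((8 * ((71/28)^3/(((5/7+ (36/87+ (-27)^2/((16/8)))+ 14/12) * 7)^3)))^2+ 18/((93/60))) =670913540039048234885491395336469608582975843/101493993573443468701171482174645294516224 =6610.38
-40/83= -0.48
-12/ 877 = -0.01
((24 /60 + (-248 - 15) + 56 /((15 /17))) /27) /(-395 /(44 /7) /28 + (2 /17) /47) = 420043888 /127677465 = 3.29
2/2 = 1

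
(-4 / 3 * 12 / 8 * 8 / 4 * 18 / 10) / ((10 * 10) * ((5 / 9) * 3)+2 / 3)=-54 / 1255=-0.04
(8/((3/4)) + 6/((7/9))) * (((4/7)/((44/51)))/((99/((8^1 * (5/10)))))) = 26248/53361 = 0.49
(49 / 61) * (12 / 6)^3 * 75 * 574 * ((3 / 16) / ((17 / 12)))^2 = 85432725 / 17629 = 4846.15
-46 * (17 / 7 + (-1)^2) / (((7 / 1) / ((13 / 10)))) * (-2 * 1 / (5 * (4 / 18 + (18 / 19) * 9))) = 306774 / 229075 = 1.34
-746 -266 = -1012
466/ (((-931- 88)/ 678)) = -315948/ 1019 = -310.06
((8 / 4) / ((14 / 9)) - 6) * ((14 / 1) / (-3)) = 22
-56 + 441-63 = 322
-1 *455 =-455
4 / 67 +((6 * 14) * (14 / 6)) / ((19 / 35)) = 459696 / 1273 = 361.11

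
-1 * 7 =-7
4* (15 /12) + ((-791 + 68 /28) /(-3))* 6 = 11075 /7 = 1582.14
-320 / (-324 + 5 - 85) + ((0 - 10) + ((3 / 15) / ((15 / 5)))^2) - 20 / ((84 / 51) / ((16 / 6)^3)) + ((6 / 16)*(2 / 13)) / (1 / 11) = -5926818283 / 24815700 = -238.83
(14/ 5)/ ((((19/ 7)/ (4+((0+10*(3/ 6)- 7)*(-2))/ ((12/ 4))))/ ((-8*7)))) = -308.10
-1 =-1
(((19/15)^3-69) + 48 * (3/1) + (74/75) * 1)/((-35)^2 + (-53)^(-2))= 369824513/5806731375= 0.06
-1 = -1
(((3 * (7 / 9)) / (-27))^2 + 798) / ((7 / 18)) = 1495922 / 729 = 2052.02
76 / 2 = 38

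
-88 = -88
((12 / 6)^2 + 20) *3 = 72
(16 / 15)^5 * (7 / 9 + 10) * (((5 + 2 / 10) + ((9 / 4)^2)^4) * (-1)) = -336687063632 / 34171875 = -9852.75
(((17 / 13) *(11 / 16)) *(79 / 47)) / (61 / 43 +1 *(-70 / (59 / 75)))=-37479101 / 2171748176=-0.02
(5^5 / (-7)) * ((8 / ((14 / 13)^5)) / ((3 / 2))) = -1160290625 / 705894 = -1643.72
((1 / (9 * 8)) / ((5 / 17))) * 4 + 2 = 197 / 90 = 2.19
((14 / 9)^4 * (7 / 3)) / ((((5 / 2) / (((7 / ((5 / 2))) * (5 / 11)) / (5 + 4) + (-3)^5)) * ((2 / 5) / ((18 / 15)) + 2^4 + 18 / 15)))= -12930902432 / 170828757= -75.70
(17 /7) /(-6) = -17 /42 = -0.40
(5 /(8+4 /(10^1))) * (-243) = -2025 /14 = -144.64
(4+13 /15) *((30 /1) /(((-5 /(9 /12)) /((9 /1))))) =-1971 /10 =-197.10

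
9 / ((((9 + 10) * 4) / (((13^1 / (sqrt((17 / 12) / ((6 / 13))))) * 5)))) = 135 * sqrt(442) / 646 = 4.39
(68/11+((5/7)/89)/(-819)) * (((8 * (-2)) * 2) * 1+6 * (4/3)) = -277568488/1870869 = -148.36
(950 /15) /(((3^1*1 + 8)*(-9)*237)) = -190 /70389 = -0.00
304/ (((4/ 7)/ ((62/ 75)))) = 32984/ 75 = 439.79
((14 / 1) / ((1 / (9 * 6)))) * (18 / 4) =3402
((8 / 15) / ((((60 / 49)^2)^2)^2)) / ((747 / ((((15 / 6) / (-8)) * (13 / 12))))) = -432028097404813 / 9033646694400000000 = -0.00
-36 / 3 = -12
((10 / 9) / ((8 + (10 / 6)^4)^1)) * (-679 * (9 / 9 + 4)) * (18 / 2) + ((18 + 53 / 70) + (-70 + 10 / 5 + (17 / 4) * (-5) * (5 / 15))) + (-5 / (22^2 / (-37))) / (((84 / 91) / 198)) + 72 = -24260781527 / 11762520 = -2062.55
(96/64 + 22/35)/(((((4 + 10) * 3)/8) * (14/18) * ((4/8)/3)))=5364/1715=3.13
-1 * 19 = -19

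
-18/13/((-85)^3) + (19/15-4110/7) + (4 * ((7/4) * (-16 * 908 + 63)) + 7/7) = -17074079012197/167656125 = -101839.88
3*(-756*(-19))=43092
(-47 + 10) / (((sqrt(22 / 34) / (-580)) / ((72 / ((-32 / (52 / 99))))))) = -278980 * sqrt(187) / 121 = -31528.88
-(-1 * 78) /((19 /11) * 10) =429 /95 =4.52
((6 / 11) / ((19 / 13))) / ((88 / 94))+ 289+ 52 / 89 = 118667391 / 409222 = 289.98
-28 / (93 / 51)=-476 / 31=-15.35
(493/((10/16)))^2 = 15555136/25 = 622205.44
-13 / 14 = -0.93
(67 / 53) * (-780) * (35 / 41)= -1829100 / 2173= -841.74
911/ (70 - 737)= -911/ 667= -1.37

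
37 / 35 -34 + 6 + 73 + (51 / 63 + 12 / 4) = 748 / 15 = 49.87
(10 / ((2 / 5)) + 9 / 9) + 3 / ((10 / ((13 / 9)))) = 26.43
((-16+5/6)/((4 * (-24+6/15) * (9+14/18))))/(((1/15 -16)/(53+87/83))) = -0.06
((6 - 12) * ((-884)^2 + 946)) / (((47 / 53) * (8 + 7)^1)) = -82934612 / 235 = -352913.24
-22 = -22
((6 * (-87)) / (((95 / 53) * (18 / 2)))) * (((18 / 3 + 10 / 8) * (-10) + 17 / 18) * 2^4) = 31674496 / 855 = 37046.19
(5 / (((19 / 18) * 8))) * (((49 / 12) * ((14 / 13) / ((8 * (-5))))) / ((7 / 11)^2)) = -2541 / 15808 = -0.16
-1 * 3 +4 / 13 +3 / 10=-311 / 130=-2.39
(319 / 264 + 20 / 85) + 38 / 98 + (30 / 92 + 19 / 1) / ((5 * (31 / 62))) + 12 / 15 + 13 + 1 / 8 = 6749759 / 287385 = 23.49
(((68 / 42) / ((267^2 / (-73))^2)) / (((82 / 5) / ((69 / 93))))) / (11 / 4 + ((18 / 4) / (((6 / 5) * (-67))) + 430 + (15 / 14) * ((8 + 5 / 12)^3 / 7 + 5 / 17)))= 10632226398080 / 72576633674806440551271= 0.00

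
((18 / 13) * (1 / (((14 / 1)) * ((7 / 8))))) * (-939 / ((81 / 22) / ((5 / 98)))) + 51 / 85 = -0.87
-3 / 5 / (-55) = 3 / 275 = 0.01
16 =16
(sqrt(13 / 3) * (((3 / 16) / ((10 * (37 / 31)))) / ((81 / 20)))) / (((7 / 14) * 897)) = 31 * sqrt(39) / 10753236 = 0.00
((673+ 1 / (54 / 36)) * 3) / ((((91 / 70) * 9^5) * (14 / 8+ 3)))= 80840 / 14585103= 0.01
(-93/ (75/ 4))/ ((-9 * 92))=31/ 5175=0.01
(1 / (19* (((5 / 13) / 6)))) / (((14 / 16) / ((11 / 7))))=1.47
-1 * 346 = -346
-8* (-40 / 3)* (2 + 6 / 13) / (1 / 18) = 61440 / 13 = 4726.15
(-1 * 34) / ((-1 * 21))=34 / 21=1.62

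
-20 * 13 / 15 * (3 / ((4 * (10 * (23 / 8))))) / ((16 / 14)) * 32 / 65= -112 / 575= -0.19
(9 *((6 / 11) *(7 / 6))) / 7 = 9 / 11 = 0.82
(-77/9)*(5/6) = -385/54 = -7.13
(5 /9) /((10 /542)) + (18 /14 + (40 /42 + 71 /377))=772799 /23751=32.54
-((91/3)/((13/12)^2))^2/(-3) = 37632/169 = 222.67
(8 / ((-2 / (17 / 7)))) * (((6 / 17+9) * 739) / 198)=-78334 / 231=-339.11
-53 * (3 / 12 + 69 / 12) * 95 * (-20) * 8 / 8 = 604200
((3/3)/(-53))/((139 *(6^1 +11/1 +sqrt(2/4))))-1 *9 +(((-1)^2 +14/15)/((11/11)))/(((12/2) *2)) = -6762963689/765136620 +sqrt(2)/4250759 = -8.84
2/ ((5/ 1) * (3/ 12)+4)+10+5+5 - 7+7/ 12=391/ 28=13.96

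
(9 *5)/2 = 45/2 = 22.50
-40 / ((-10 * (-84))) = -1 / 21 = -0.05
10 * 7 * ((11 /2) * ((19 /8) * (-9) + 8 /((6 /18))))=8085 /8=1010.62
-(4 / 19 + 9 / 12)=-73 / 76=-0.96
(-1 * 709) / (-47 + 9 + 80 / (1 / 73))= -709 / 5802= -0.12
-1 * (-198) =198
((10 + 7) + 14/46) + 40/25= 2174/115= 18.90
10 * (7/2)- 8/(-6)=109/3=36.33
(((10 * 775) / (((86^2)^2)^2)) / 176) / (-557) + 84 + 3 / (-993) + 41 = 6068103607695434839391679 / 48546002178836683237376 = 125.00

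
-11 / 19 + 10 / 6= 62 / 57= 1.09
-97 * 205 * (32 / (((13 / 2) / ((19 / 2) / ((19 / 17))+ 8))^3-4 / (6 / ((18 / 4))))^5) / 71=1191885931244938887506642445 / 29155186704343013760737297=40.88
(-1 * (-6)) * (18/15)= 36/5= 7.20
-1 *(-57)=57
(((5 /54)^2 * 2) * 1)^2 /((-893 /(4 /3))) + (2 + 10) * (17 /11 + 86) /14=8226314428417 /109627243803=75.04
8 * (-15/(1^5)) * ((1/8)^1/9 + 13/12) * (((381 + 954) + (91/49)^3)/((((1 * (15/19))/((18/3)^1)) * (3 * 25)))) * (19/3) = -26243297876/231525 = -113349.74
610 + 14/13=7944/13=611.08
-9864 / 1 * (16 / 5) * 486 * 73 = -5599279872 / 5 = -1119855974.40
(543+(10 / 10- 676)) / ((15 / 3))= -132 / 5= -26.40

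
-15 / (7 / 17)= -255 / 7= -36.43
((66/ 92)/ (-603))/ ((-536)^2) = -11/ 2656338816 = -0.00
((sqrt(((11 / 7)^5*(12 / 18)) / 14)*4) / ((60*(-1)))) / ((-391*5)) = 121*sqrt(33) / 30175425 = 0.00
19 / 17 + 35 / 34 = 73 / 34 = 2.15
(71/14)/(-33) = -0.15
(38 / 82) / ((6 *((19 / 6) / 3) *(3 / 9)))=9 / 41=0.22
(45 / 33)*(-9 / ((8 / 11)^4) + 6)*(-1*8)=1607895 / 5632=285.49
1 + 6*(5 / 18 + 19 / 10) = 211 / 15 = 14.07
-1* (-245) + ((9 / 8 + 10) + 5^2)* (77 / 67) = 153573 / 536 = 286.52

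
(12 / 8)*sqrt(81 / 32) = 27*sqrt(2) / 16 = 2.39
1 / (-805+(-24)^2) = -1 / 229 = -0.00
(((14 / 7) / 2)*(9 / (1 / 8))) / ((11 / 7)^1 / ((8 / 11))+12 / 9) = 12096 / 587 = 20.61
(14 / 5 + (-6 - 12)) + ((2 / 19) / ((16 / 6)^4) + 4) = -2178667 / 194560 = -11.20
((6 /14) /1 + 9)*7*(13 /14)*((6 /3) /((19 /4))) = 3432 /133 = 25.80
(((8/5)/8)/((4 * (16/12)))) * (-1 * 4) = -3/20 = -0.15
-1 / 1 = -1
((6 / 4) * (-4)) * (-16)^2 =-1536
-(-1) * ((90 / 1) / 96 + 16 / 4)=79 / 16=4.94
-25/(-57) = 25/57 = 0.44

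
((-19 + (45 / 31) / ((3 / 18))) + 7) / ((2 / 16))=-816 / 31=-26.32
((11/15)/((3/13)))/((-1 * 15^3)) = -143/151875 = -0.00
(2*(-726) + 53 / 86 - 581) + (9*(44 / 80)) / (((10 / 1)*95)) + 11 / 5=-1658655843 / 817000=-2030.18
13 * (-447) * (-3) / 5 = 17433 / 5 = 3486.60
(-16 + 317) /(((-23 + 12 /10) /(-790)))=1188950 /109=10907.80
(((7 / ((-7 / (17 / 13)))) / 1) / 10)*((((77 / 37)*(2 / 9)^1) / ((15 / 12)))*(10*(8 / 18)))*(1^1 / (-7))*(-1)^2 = 5984 / 194805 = 0.03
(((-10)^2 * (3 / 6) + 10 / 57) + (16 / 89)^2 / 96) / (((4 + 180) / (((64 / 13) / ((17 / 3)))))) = 0.24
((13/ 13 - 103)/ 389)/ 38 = -0.01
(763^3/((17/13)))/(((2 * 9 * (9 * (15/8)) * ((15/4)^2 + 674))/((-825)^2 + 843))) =770184288263936/695385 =1107565288.67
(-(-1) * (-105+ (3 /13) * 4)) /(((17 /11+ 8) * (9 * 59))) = -4961 /241605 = -0.02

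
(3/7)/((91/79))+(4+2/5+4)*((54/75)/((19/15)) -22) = -54358569/302575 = -179.65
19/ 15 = 1.27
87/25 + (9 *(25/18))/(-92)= 15383/4600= 3.34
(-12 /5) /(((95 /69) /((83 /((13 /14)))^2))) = -1118002032 /80275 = -13927.15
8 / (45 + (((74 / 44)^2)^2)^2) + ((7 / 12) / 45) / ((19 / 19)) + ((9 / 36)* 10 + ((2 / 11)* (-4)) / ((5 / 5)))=66057648655006607 / 35532448952463540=1.86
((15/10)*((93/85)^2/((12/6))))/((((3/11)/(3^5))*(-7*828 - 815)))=-2101707/17368900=-0.12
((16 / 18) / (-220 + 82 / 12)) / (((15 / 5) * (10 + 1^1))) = -16 / 126621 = -0.00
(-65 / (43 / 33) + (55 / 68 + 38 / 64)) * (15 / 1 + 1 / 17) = -9072568 / 12427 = -730.07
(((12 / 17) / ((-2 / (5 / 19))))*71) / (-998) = 1065 / 161177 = 0.01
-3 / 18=-0.17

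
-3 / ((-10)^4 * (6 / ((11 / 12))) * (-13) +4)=33 / 9359956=0.00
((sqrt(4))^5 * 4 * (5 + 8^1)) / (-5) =-1664 / 5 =-332.80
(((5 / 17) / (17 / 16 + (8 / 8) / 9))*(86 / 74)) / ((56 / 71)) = 274770 / 744107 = 0.37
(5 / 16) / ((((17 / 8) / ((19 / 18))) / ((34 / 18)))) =95 / 324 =0.29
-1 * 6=-6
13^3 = 2197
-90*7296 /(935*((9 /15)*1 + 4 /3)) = -1969920 /5423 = -363.25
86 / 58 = 43 / 29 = 1.48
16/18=8/9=0.89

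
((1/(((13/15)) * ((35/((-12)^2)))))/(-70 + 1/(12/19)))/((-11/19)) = 98496/821821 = 0.12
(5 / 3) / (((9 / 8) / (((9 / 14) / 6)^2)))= 5 / 294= 0.02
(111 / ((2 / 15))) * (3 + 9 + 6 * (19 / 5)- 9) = 42957 / 2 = 21478.50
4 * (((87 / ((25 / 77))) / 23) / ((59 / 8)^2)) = 1714944 / 2001575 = 0.86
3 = 3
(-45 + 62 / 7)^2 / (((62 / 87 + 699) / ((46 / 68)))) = 128082009 / 101417750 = 1.26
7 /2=3.50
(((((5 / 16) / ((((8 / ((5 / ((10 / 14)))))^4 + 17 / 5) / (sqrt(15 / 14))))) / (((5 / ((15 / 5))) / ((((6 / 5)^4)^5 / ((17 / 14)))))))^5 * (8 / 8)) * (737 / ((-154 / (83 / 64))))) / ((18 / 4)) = -29391594779330357287864548791257565330307604269091024701056988342402699201423622243068722282496 * sqrt(210) / 124065522540826378624952477086843212486228809364856577775182433498457612586207687854766845703125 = -3.43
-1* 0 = 0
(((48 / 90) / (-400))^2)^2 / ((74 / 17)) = 17 / 23414062500000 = 0.00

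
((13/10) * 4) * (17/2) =221/5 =44.20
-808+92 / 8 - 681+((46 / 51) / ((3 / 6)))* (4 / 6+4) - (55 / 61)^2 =-1469.89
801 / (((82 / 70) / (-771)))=-21614985 / 41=-527194.76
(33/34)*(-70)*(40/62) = -23100/527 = -43.83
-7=-7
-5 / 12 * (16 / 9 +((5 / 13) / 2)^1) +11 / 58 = -51401 / 81432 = -0.63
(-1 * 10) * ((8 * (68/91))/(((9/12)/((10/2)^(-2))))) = -4352/1365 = -3.19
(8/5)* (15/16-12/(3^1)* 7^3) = -21937/10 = -2193.70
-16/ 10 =-8/ 5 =-1.60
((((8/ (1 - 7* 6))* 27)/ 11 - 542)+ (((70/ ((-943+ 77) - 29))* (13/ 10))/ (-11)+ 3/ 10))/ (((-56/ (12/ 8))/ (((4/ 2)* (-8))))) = -1313064513/ 5651030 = -232.36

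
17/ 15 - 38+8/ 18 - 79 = -5194/ 45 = -115.42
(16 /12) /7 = 4 /21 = 0.19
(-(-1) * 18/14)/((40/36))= 81/70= 1.16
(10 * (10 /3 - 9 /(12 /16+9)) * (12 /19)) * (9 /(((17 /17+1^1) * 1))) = 16920 /247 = 68.50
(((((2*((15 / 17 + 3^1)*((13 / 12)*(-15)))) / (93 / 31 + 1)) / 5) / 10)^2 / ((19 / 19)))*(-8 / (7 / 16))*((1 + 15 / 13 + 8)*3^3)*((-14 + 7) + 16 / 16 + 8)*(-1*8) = 31924.42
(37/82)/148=1/328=0.00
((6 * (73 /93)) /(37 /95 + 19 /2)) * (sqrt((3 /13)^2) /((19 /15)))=65700 /757237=0.09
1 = 1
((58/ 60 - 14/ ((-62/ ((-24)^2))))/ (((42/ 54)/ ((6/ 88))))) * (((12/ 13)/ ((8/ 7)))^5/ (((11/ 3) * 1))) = 1919640074499/ 1782681655040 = 1.08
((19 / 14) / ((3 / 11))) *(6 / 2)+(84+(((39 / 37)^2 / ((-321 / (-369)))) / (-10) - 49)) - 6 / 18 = 760845851 / 15380715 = 49.47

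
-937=-937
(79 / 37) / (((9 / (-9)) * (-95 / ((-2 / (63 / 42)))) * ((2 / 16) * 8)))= -316 / 10545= -0.03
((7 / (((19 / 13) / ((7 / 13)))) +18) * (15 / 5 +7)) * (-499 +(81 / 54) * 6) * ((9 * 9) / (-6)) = 25864650 / 19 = 1361297.37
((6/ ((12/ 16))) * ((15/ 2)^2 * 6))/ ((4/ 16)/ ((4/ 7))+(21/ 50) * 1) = 1080000/ 343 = 3148.69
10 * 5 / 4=12.50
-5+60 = 55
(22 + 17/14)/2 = 325/28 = 11.61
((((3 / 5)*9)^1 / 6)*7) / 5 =63 / 50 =1.26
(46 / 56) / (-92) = -1 / 112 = -0.01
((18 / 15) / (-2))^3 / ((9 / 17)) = -51 / 125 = -0.41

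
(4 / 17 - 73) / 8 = -9.10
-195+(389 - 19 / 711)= 137915 / 711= 193.97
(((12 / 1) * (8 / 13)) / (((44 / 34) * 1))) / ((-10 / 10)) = -816 / 143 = -5.71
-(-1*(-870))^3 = -658503000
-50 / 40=-5 / 4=-1.25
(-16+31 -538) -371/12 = -6647/12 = -553.92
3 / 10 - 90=-89.70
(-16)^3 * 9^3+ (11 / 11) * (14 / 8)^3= -191102633 / 64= -2985978.64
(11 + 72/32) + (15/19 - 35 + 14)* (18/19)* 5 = -119107/1444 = -82.48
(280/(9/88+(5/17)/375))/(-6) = -452.82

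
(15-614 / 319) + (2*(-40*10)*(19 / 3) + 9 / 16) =-77371979 / 15312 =-5053.03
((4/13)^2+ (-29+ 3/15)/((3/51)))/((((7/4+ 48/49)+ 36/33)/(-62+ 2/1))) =10701487104/1392053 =7687.56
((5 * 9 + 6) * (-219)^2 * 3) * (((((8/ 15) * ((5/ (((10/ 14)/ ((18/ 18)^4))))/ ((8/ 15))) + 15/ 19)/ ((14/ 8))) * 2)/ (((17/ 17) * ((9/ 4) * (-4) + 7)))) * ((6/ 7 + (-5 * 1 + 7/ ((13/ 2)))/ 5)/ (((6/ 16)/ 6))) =-2293693003008/ 60515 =-37902883.63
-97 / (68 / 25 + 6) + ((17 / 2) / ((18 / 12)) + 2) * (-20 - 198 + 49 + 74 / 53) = -14974979 / 11554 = -1296.09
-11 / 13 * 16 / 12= -44 / 39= -1.13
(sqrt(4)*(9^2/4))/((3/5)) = 135/2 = 67.50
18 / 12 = 3 / 2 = 1.50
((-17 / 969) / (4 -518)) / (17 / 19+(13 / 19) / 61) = 61 / 1619100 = 0.00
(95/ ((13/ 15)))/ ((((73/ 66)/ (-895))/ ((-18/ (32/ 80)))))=3787863750/ 949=3991426.50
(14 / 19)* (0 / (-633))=0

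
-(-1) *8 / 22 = 4 / 11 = 0.36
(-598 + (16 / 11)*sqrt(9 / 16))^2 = 43112356 / 121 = 356300.46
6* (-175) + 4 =-1046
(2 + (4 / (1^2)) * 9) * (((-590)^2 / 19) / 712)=87025 / 89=977.81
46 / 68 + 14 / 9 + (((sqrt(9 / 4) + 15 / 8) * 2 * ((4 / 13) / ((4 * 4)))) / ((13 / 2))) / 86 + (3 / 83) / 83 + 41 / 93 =10157186357437 / 3799132603344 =2.67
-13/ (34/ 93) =-1209/ 34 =-35.56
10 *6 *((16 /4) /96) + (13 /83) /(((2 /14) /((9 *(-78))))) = -127349 /166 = -767.16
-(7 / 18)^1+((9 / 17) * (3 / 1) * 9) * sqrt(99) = -7 / 18+729 * sqrt(11) / 17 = 141.84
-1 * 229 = -229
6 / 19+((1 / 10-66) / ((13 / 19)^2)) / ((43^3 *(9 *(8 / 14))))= 28991594713 / 91906911720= 0.32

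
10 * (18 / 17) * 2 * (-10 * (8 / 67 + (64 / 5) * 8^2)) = -197619840 / 1139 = -173502.93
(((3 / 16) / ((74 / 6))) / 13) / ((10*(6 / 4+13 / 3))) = 27 / 1346800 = 0.00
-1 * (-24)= 24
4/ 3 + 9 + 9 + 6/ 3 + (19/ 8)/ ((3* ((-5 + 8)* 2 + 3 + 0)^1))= 4627/ 216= 21.42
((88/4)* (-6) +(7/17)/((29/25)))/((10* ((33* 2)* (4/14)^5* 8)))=-1090791107/83297280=-13.10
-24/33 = -8/11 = -0.73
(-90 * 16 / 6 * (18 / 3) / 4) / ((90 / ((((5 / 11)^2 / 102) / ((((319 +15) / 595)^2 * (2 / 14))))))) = -3644375 / 20247414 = -0.18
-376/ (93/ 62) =-752/ 3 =-250.67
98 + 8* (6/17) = 1714/17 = 100.82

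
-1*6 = -6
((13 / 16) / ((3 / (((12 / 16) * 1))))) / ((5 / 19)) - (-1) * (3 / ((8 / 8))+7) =3447 / 320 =10.77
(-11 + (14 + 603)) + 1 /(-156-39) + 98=137279 /195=703.99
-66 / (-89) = 66 / 89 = 0.74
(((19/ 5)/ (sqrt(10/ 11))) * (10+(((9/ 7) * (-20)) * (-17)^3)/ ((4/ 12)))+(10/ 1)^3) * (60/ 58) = 30000/ 29+30245226 * sqrt(110)/ 203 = 1563668.01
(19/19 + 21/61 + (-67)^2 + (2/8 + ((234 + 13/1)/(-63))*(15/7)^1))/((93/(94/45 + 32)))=24661703053/15010758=1642.94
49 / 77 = 7 / 11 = 0.64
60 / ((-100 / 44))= -132 / 5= -26.40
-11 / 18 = -0.61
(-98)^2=9604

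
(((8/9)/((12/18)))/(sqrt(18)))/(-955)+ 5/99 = 5/99-2* sqrt(2)/8595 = 0.05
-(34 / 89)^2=-1156 / 7921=-0.15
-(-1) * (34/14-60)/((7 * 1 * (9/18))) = -806/49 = -16.45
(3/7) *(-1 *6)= -2.57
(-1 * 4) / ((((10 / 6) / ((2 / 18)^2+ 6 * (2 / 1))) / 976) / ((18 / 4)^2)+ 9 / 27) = -949648 / 79139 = -12.00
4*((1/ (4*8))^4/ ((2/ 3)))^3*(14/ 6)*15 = 945/ 2305843009213693952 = 0.00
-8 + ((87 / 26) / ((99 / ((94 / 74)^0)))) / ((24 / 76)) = -40633 / 5148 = -7.89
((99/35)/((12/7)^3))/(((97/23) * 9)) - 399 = -334381523/838080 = -398.99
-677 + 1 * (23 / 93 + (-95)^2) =776387 / 93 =8348.25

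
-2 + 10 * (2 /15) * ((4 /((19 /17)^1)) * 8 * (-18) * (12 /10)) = -78526 /95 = -826.59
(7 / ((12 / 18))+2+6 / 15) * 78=5031 / 5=1006.20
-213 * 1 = -213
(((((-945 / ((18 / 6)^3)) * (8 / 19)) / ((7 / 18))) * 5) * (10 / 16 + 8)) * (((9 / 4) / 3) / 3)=-15525 / 38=-408.55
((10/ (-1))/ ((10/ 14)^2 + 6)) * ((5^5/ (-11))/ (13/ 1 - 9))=109.09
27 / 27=1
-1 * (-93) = 93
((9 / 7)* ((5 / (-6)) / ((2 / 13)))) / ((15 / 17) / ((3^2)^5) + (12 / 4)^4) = -65249145 / 758897888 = -0.09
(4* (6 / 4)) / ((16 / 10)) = 15 / 4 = 3.75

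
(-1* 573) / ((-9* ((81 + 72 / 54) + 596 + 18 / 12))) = 382 / 4079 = 0.09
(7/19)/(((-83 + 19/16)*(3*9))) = -0.00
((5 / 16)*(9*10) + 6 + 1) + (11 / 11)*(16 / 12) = 875 / 24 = 36.46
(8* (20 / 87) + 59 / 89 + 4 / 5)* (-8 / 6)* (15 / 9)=-511348 / 69687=-7.34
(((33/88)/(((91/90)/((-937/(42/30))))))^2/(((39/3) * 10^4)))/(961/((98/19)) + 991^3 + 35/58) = 18561142629/38113710164015030272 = 0.00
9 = 9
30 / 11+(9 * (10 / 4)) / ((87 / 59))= 11475 / 638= 17.99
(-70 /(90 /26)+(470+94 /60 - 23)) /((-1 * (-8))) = 38551 /720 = 53.54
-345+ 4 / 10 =-1723 / 5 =-344.60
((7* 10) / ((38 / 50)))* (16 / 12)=122.81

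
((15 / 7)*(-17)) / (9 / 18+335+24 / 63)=-1530 / 14107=-0.11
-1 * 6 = -6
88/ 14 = 44/ 7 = 6.29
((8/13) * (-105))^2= 705600/169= 4175.15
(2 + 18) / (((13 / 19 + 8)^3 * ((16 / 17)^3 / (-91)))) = -3066542297 / 919987200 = -3.33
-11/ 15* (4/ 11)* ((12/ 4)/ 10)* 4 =-8/ 25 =-0.32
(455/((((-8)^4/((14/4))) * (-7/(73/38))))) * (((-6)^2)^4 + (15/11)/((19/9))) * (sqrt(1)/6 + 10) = -1822004.61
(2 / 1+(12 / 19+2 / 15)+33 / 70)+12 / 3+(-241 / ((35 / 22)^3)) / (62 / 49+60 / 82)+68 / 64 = -17346196039 / 800394000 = -21.67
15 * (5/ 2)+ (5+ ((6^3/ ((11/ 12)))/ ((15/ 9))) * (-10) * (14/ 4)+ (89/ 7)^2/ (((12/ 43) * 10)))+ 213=-299787787/ 64680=-4634.94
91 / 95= 0.96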